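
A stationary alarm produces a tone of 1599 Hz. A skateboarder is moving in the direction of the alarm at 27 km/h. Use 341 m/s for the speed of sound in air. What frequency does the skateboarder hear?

1634 Hz

27 km/h = 7.5 m/s.
Moving observer, stationary source: f' = f · (v + v_o)/v.
f' = 1599 × (341 + 7.5)/341 = 1599 × 348.5/341 ≈ 1634 Hz.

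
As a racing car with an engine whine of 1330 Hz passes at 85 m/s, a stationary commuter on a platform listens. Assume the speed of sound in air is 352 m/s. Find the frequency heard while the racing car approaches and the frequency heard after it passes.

1753 Hz approaching; 1071 Hz receding

Approaching: f₁ = f · v/(v − v_s) = 1330 × 352/267 ≈ 1753 Hz.
Receding: f₂ = f · v/(v + v_s) = 1330 × 352/437 ≈ 1071 Hz.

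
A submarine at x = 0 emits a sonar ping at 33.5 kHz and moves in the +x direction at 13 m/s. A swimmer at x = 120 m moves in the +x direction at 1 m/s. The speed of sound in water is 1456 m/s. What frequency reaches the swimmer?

The observer lies on the +x side, so the source is heading toward the observer and the observer is heading away from the source.
General Doppler shift: f' = f · (v − v_o)/(v − v_s).
f' = 33.5 × (1456 − 1)/(1456 − 13) = 33.5 × 1455/1443 ≈ 33.8 kHz.

33.8 kHz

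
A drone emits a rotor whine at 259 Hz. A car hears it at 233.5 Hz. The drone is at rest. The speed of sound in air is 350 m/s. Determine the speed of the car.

34 m/s

f' < f, so the car is receding.
f' = f · (v − v_o)/v ⇒ v_o = v · |f'/f − 1|.
v_o = 350 × |233.5/259 − 1| = 350 × 0.09846 ≈ 34 m/s.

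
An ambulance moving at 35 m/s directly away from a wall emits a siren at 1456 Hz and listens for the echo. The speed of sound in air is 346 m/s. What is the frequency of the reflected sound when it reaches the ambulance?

The wall receives the sound from a moving source: f₁ = f₀ · v/(v + v_e) = 1456 × 346/381 ≈ 1322 Hz.
On the return leg the ambulance is a moving observer: f₂ = f₁ · (v − v_e)/v = 1322 × 311/346 ≈ 1188 Hz.

1188 Hz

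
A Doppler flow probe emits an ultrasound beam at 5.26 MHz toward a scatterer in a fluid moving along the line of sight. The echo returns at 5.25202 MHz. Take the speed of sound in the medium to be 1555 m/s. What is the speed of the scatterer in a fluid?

Double Doppler shift off a moving reflector: f₂ = f₀ · (v + u)/(v − u) (u > 0 toward emitter).
Rearranging, u = v · (f₂ − f₀)/(f₂ + f₀) = 1555 × -0.00798/10.51202 ≈ -1.18 m/s.
So the scatterer in a fluid is moving at 1.18 m/s away from the emitter.

1.18 m/s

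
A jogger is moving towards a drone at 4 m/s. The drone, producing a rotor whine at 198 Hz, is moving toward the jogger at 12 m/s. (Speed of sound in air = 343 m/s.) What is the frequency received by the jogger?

Both move, so f' = f · (v + v_o)/(v − v_s).
f' = 198 × (343 + 4)/(343 − 12) = 198 × 347/331 ≈ 208 Hz.

208 Hz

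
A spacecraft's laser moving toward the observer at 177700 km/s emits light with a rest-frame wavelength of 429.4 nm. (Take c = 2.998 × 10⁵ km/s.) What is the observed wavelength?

β = v/c = 177700/299800 = 0.5927.
Relativistic Doppler for wavelength: λ' = λ₀ · √((1 − β)/(1 + β)).
λ' = 429.4 × √(0.4073/1.5927) = 429.4 × 0.50567 ≈ 217.1 nm.

217.1 nm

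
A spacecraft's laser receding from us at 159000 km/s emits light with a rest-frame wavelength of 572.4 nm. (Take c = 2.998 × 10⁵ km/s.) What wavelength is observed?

1033.3 nm

β = v/c = 159000/299800 = 0.5304.
Relativistic Doppler for wavelength: λ' = λ₀ · √((1 + β)/(1 − β)).
λ' = 572.4 × √(1.5304/0.4696) = 572.4 × 1.80514 ≈ 1033.3 nm.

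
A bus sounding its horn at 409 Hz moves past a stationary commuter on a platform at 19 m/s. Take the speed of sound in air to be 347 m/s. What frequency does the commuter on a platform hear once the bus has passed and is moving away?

388 Hz

Receding: f₂ = f · v/(v + v_s) = 409 × 347/366 ≈ 388 Hz.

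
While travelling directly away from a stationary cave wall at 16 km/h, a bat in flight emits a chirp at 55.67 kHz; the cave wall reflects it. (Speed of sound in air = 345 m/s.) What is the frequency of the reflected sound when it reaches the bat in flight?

54.3 kHz

16 km/h = 4.444 m/s.
The cave wall receives the sound from a moving source: f₁ = f₀ · v/(v + v_e) = 55.67 × 345/349.44 ≈ 55.0 kHz.
On the return leg the bat in flight is a moving observer: f₂ = f₁ · (v − v_e)/v = 55.0 × 340.56/345 ≈ 54.3 kHz.
Equivalently f₂ = f₀ · (v − v_e)/(v + v_e).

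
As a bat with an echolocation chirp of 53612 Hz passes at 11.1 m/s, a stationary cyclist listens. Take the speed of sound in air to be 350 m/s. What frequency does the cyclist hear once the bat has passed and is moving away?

51964 Hz

Receding: f₂ = f · v/(v + v_s) = 53612 × 350/361.1 ≈ 51964 Hz.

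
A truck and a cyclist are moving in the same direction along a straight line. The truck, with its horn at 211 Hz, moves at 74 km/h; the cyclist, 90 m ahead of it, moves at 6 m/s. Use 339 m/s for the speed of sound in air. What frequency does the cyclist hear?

221 Hz

74 km/h = 20.56 m/s.
The cyclist is ahead, so the truck is moving toward it while the cyclist is moving away from the truck.
With source approaching and observer receding, f' = f · (v − v_o)/(v − v_s).
f' = 211 × (339 − 6)/(339 − 20.56) = 211 × 333/318.44 ≈ 221 Hz.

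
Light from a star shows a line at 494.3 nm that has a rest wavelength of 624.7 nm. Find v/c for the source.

λ'/λ₀ = 0.7913 < 1 (blueshift), so the source is approaching.
λ'/λ₀ = √((1 − β)/(1 + β)) for an approaching source ⇒ β = (1 − r²)/(1 + r²) with r = λ'/λ₀.
β = (1 − 0.6261)/(1 + 0.6261) ≈ 0.230.

0.230c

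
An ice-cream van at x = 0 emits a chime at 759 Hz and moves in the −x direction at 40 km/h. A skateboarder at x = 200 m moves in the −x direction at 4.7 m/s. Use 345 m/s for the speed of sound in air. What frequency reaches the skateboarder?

745 Hz

40 km/h = 11.11 m/s.
The observer lies on the +x side, so the source is heading away from the observer and the observer is heading toward the source.
With source receding and observer approaching, f' = f · (v + v_o)/(v + v_s).
f' = 759 × (345 + 4.7)/(345 + 11.11) = 759 × 349.7/356.11 ≈ 745 Hz.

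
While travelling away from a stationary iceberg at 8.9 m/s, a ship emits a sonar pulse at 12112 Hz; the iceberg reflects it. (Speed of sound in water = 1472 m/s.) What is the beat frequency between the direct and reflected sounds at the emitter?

The iceberg receives the sound from a moving source: f₁ = f₀ · v/(v + v_e) = 12112 × 1472/1480.9 ≈ 12039.2 Hz.
On the return leg the ship is a moving observer: f₂ = f₁ · (v − v_e)/v = 12039.2 × 1463.1/1472 ≈ 11966.4 Hz.
Equivalently f₂ = f₀ · (v − v_e)/(v + v_e).
Beat against the emitted tone: |f₂ − f₀| = 2v_e·f₀/(v + v_e) = 2 × 8.9 × 12112/1480.9 ≈ 146 Hz.

146 Hz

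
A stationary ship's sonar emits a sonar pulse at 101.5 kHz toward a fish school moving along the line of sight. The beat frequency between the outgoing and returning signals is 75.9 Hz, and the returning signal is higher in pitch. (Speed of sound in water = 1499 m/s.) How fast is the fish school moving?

0.56 m/s

Double Doppler shift off a moving reflector: f₂ = f₀ · (v + u)/(v − u) (u > 0 toward emitter).
Returning signal is higher, so f₂ = f₀ + Δf = 101500 + 75.9 = 101575.9 Hz.
Rearranging, u = v · (f₂ − f₀)/(f₂ + f₀) = 1499 × 75.9/203075.9 ≈ 0.56 m/s.
So the fish school is moving at 0.56 m/s toward the emitter.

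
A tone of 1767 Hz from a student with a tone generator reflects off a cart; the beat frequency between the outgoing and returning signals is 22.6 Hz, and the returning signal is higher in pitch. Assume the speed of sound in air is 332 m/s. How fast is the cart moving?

2.11 m/s

Double Doppler shift off a moving reflector: f₂ = f₀ · (v + u)/(v − u) (u > 0 toward emitter).
Returning signal is higher, so f₂ = f₀ + Δf = 1767 + 22.6 = 1789.6 Hz.
Rearranging, u = v · (f₂ − f₀)/(f₂ + f₀) = 332 × 22.6/3556.6 ≈ 2.11 m/s.
So the cart is moving at 2.11 m/s toward the emitter.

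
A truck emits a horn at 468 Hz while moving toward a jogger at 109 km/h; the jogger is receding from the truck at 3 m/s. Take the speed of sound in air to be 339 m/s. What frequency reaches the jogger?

509 Hz

109 km/h = 30.28 m/s.
With source approaching and observer receding, f' = f · (v − v_o)/(v − v_s).
f' = 468 × (339 − 3)/(339 − 30.28) = 468 × 336/308.72 ≈ 509 Hz.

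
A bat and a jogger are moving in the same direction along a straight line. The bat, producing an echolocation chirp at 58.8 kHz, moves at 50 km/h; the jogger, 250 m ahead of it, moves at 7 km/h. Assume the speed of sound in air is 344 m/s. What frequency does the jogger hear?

50 km/h = 13.89 m/s; 7 km/h = 1.944 m/s.
The jogger is ahead, so the bat is moving toward it while the jogger is moving away from the bat.
General Doppler shift: f' = f · (v − v_o)/(v − v_s).
f' = 58.8 × (344 − 1.944)/(344 − 13.89) = 58.8 × 342.06/330.11 ≈ 60.9 kHz.

60.9 kHz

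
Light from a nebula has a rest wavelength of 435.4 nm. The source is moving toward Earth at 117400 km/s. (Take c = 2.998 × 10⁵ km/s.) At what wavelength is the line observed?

β = v/c = 117400/299800 = 0.3916.
Relativistic Doppler for wavelength: λ' = λ₀ · √((1 − β)/(1 + β)).
λ' = 435.4 × √(0.6084/1.3916) = 435.4 × 0.66121 ≈ 287.9 nm.

287.9 nm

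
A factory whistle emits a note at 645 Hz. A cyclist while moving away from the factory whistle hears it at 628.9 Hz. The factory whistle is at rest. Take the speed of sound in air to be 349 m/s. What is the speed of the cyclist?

8.7 m/s

f' = f · (v − v_o)/v ⇒ v_o = v · |f'/f − 1|.
v_o = 349 × |628.9/645 − 1| = 349 × 0.02496 ≈ 8.7 m/s.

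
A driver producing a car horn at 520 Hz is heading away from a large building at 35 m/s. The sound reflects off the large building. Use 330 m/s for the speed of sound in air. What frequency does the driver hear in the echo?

420 Hz

The large building receives the sound from a moving source: f₁ = f₀ · v/(v + v_e) = 520 × 330/365 ≈ 470 Hz.
On the return leg the driver is a moving observer: f₂ = f₁ · (v − v_e)/v = 470 × 295/330 ≈ 420 Hz.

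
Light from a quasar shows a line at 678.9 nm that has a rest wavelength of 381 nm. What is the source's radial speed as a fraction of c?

λ'/λ₀ = 1.7819 > 1 (redshift), so the source is receding.
λ'/λ₀ = √((1 + β)/(1 − β)) for a receding source ⇒ β = (r² − 1)/(r² + 1) with r = λ'/λ₀.
β = (3.1751 − 1)/(3.1751 + 1) ≈ 0.521.

0.521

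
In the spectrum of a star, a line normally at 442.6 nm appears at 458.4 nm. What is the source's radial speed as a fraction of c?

0.035

λ'/λ₀ = 1.0357 > 1 (redshift), so the source is receding.
λ'/λ₀ = √((1 + β)/(1 − β)) for a receding source ⇒ β = (r² − 1)/(r² + 1) with r = λ'/λ₀.
β = (1.0727 − 1)/(1.0727 + 1) ≈ 0.035.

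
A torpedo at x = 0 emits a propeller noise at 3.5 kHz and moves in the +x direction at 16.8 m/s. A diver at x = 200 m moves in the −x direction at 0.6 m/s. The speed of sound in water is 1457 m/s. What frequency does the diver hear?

3.54 kHz

The observer lies on the +x side, so the source is heading toward the observer and the observer is heading toward the source.
With source approaching and observer approaching, f' = f · (v + v_o)/(v − v_s).
f' = 3.5 × (1457 + 0.6)/(1457 − 16.8) = 3.5 × 1457.6/1440.2 ≈ 3.54 kHz.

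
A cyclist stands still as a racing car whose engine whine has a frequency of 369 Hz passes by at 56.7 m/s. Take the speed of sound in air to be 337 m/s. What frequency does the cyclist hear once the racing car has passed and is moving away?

Receding: f₂ = f · v/(v + v_s) = 369 × 337/393.7 ≈ 316 Hz.

316 Hz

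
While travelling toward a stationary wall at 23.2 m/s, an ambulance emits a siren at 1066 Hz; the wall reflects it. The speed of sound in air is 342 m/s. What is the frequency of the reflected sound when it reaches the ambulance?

The wall receives the sound from a moving source: f₁ = f₀ · v/(v − v_e) = 1066 × 342/318.8 ≈ 1144 Hz.
On the return leg the ambulance is a moving observer: f₂ = f₁ · (v + v_e)/v = 1144 × 365.2/342 ≈ 1221 Hz.

1221 Hz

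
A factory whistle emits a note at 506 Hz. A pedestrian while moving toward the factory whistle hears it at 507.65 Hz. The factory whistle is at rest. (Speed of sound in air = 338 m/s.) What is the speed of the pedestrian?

f' = f · (v + v_o)/v ⇒ v_o = v · |f'/f − 1|.
v_o = 338 × |507.65/506 − 1| = 338 × 0.003261 ≈ 1.10 m/s.

1.10 m/s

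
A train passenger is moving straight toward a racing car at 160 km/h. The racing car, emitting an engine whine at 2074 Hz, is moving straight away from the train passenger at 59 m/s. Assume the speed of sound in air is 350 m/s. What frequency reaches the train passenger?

2000 Hz

160 km/h = 44.44 m/s.
General Doppler shift: f' = f · (v + v_o)/(v + v_s).
f' = 2074 × (350 + 44.44)/(350 + 59) = 2074 × 394.44/409 ≈ 2000 Hz.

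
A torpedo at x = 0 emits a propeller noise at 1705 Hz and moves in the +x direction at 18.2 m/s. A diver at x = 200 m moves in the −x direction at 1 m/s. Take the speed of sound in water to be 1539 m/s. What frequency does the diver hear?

The observer lies on the +x side, so the source is heading toward the observer and the observer is heading toward the source.
Both move, so f' = f · (v + v_o)/(v − v_s).
f' = 1705 × (1539 + 1)/(1539 − 18.2) = 1705 × 1540/1520.8 ≈ 1727 Hz.

1727 Hz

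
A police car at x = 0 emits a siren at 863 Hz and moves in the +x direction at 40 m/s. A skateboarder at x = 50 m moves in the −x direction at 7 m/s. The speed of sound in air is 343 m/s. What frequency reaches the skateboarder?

997 Hz

The observer lies on the +x side, so the source is heading toward the observer and the observer is heading toward the source.
With source approaching and observer approaching, f' = f · (v + v_o)/(v − v_s).
f' = 863 × (343 + 7)/(343 − 40) = 863 × 350/303 ≈ 997 Hz.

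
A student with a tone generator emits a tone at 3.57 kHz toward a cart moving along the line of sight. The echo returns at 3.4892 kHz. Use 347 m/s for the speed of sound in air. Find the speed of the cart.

4.0 m/s

Double Doppler shift off a moving reflector: f₂ = f₀ · (v + u)/(v − u) (u > 0 toward emitter).
Rearranging, u = v · (f₂ − f₀)/(f₂ + f₀) = 347 × -0.0808/7.0592 ≈ -4.0 m/s.
So the cart is moving at 4.0 m/s away from the emitter.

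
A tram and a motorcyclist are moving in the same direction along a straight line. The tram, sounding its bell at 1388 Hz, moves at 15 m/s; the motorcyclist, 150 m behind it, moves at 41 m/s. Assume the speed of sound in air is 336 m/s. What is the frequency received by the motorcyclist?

1491 Hz

The motorcyclist is behind, so the tram is moving away from it while the motorcyclist is moving toward the tram.
General Doppler shift: f' = f · (v + v_o)/(v + v_s).
f' = 1388 × (336 + 41)/(336 + 15) = 1388 × 377/351 ≈ 1491 Hz.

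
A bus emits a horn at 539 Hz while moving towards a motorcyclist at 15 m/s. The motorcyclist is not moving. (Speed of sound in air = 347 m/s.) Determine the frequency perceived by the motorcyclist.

563 Hz

Moving source, stationary observer: f' = f · v/(v − v_s) since the source is approaching.
f' = 539 × 347/(347 − 15) = 539 × 347/332 ≈ 563 Hz.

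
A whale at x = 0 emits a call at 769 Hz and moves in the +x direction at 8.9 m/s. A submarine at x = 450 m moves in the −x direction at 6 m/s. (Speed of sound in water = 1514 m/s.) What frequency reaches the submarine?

The observer lies on the +x side, so the source is heading toward the observer and the observer is heading toward the source.
Both move, so f' = f · (v + v_o)/(v − v_s).
f' = 769 × (1514 + 6)/(1514 − 8.9) = 769 × 1520/1505.1 ≈ 777 Hz.

777 Hz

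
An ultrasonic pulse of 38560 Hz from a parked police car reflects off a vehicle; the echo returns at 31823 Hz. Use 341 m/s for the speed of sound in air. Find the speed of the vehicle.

Double Doppler shift off a moving reflector: f₂ = f₀ · (v + u)/(v − u) (u > 0 toward emitter).
Rearranging, u = v · (f₂ − f₀)/(f₂ + f₀) = 341 × -6737/70383 ≈ -33 m/s.
So the vehicle is moving at 33 m/s away from the emitter.

33 m/s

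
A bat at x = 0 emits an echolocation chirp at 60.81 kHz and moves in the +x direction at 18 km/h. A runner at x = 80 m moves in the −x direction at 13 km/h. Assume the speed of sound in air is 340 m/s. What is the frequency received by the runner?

18 km/h = 5 m/s; 13 km/h = 3.611 m/s.
The observer lies on the +x side, so the source is heading toward the observer and the observer is heading toward the source.
General Doppler shift: f' = f · (v + v_o)/(v − v_s).
f' = 60.81 × (340 + 3.611)/(340 − 5) = 60.81 × 343.61/335 ≈ 62.4 kHz.

62.4 kHz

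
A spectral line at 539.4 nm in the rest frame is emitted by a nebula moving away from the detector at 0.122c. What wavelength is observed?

609.8 nm

Relativistic Doppler for wavelength: λ' = λ₀ · √((1 + β)/(1 − β)).
λ' = 539.4 × √(1.1220/0.8780) = 539.4 × 1.13044 ≈ 609.8 nm.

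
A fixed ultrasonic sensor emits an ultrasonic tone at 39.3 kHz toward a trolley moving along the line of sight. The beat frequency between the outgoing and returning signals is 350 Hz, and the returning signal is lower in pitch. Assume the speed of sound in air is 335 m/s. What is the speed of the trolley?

1.50 m/s

Double Doppler shift off a moving reflector: f₂ = f₀ · (v + u)/(v − u) (u > 0 toward emitter).
Returning signal is lower, so f₂ = f₀ − Δf = 39300 − 350 = 38950 Hz.
Rearranging, u = v · (f₂ − f₀)/(f₂ + f₀) = 335 × -350/78250 ≈ -1.50 m/s.
So the trolley is moving at 1.50 m/s away from the emitter.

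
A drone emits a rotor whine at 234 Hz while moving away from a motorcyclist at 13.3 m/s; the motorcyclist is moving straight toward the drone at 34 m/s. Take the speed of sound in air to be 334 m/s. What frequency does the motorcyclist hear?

General Doppler shift: f' = f · (v + v_o)/(v + v_s).
f' = 234 × (334 + 34)/(334 + 13.3) = 234 × 368/347.3 ≈ 248 Hz.

248 Hz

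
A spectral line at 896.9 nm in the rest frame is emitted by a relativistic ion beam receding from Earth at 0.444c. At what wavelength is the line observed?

Relativistic Doppler for wavelength: λ' = λ₀ · √((1 + β)/(1 − β)).
λ' = 896.9 × √(1.4440/0.5560) = 896.9 × 1.61156 ≈ 1445.4 nm.

1445.4 nm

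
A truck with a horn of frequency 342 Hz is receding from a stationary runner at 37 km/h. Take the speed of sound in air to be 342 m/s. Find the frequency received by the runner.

37 km/h = 10.28 m/s.
Moving source, stationary observer: f' = f · v/(v + v_s) since the source is receding.
f' = 342 × 342/(342 + 10.28) = 342 × 342/352.3 ≈ 332 Hz.

332 Hz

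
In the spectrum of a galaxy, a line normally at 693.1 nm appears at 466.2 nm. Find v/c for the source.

λ'/λ₀ = 0.6726 < 1 (blueshift), so the source is approaching.
λ'/λ₀ = √((1 − β)/(1 + β)) for an approaching source ⇒ β = (1 − r²)/(1 + r²) with r = λ'/λ₀.
β = (1 − 0.4524)/(1 + 0.4524) ≈ 0.377.

0.377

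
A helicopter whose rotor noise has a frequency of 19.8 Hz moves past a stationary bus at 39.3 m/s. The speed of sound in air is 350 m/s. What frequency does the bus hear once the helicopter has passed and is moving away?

Receding: f₂ = f · v/(v + v_s) = 19.8 × 350/389.3 ≈ 17.8 Hz.

17.8 Hz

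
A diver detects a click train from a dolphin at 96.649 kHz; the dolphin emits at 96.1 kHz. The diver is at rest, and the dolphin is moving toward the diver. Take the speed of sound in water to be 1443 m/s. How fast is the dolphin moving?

f' = f · v/(v − v_s) ⇒ v_s = v · |1 − f/f'|.
v_s = 1443 × |1 − 96.1/96.649| = 1443 × 0.00568 ≈ 8.2 m/s.

8.2 m/s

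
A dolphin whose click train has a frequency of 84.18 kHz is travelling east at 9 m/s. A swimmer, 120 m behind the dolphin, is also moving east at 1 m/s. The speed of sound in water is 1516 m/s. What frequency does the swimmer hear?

The swimmer is behind, so the dolphin is moving away from it while the swimmer is moving toward the dolphin.
With source receding and observer approaching, f' = f · (v + v_o)/(v + v_s).
f' = 84.18 × (1516 + 1)/(1516 + 9) = 84.18 × 1517/1525 ≈ 83.7 kHz.

83.7 kHz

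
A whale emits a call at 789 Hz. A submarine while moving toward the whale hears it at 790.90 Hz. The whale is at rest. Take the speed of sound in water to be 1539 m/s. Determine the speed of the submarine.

f' = f · (v + v_o)/v ⇒ v_o = v · |f'/f − 1|.
v_o = 1539 × |790.90/789 − 1| = 1539 × 0.002408 ≈ 3.7 m/s.

3.7 m/s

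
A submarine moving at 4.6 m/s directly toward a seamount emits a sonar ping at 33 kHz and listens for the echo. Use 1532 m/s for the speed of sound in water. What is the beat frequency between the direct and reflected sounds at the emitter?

199 Hz

The seamount receives the sound from a moving source: f₁ = f₀ · v/(v − v_e) = 33 × 1532/1527.4 ≈ 33.0994 kHz.
On the return leg the submarine is a moving observer: f₂ = f₁ · (v + v_e)/v = 33.0994 × 1536.6/1532 ≈ 33.1988 kHz.
Equivalently f₂ = f₀ · (v + v_e)/(v − v_e).
Beat against the emitted tone (with f₀ = 33000 Hz): |f₂ − f₀| = 2v_e·f₀/(v − v_e) = 2 × 4.6 × 33000/1527.4 ≈ 199 Hz.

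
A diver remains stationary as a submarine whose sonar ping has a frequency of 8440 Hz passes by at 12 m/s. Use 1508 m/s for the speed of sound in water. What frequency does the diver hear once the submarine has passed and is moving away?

Receding: f₂ = f · v/(v + v_s) = 8440 × 1508/1520 ≈ 8373 Hz.

8373 Hz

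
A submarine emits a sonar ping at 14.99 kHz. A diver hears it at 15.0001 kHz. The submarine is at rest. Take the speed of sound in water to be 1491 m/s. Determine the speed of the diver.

1.00 m/s

f' > f, so the diver is approaching.
f' = f · (v + v_o)/v ⇒ v_o = v · |f'/f − 1|.
v_o = 1491 × |15.0001/14.99 − 1| = 1491 × 0.0006738 ≈ 1.00 m/s.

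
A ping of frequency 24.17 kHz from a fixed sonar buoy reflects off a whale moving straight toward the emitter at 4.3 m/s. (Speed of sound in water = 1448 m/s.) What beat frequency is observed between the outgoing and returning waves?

The whale first receives the wave as a moving observer: f₁ = f₀ · (v + u)/v = 24.17 × (1448 + 4.3)/1448 ≈ 24.2418 kHz.
On reflection it acts as a source moving toward the stationary detector: f₂ = f₁ · v/(v − u) = 24.2418 × 1448/1443.7 ≈ 24.3140 kHz.
Beat frequency (with f₀ = 24170 Hz): |f₂ − f₀| = 2u·f₀/(v − u) = 2 × 4.3 × 24170/1443.7 ≈ 144 Hz.

144 Hz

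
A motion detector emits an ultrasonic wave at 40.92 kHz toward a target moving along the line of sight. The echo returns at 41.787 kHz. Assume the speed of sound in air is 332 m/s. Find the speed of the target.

Double Doppler shift off a moving reflector: f₂ = f₀ · (v + u)/(v − u) (u > 0 toward emitter).
Rearranging, u = v · (f₂ − f₀)/(f₂ + f₀) = 332 × 0.867/82.707 ≈ 3.5 m/s.
So the target is moving at 3.5 m/s toward the emitter.

3.5 m/s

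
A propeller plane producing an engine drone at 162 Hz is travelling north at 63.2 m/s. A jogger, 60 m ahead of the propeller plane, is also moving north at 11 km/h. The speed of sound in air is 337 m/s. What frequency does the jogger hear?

11 km/h = 3.056 m/s.
The jogger is ahead, so the propeller plane is moving toward it while the jogger is moving away from the propeller plane.
General Doppler shift: f' = f · (v − v_o)/(v − v_s).
f' = 162 × (337 − 3.056)/(337 − 63.2) = 162 × 333.94/273.8 ≈ 198 Hz.

198 Hz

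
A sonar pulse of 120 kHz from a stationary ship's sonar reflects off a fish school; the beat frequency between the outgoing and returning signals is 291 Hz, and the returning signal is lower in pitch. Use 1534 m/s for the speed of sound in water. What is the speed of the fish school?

1.86 m/s

Double Doppler shift off a moving reflector: f₂ = f₀ · (v + u)/(v − u) (u > 0 toward emitter).
Returning signal is lower, so f₂ = f₀ − Δf = 120000 − 291 = 119709 Hz.
Rearranging, u = v · (f₂ − f₀)/(f₂ + f₀) = 1534 × -291/239709 ≈ -1.86 m/s.
So the fish school is moving at 1.86 m/s away from the emitter.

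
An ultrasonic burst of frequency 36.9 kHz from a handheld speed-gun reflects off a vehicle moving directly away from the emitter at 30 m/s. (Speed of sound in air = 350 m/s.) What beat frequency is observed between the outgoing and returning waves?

5826 Hz

At the vehicle (a moving observer), f₁ = f₀ · (v − u)/v = 36.9 × 320/350 ≈ 33.74 kHz.
On reflection it acts as a source moving away from the stationary detector: f₂ = f₁ · v/(v + u) = 33.74 × 350/380 ≈ 31.07 kHz.
Equivalently f₂ = f₀ · (v − u)/(v + u).
Beat frequency (with f₀ = 36900 Hz): |f₂ − f₀| = 2u·f₀/(v + u) = 2 × 30 × 36900/380 ≈ 5826 Hz.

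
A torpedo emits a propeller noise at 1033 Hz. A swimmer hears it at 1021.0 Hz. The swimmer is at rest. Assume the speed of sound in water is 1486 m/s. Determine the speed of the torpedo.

17.5 m/s

f' < f, so the torpedo is receding.
f' = f · v/(v + v_s) ⇒ v_s = v · |1 − f/f'|.
v_s = 1486 × |1 − 1033/1021.0| = 1486 × 0.01175 ≈ 17.5 m/s.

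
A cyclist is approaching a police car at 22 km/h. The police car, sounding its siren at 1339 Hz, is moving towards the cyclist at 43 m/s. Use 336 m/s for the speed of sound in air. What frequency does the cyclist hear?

22 km/h = 6.111 m/s.
Both move, so f' = f · (v + v_o)/(v − v_s).
f' = 1339 × (336 + 6.111)/(336 − 43) = 1339 × 342.11/293 ≈ 1563 Hz.

1563 Hz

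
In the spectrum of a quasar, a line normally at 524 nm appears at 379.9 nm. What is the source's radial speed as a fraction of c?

λ'/λ₀ = 0.7250 < 1 (blueshift), so the source is approaching.
λ'/λ₀ = √((1 − β)/(1 + β)) for an approaching source ⇒ β = (1 − r²)/(1 + r²) with r = λ'/λ₀.
β = (1 − 0.5256)/(1 + 0.5256) ≈ 0.311.

0.311c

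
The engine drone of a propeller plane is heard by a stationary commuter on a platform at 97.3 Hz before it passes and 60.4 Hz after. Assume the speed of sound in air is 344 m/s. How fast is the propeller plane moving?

f₁/f₂ = (v + v_s)/(v − v_s), so v_s = v · (f₁ − f₂)/(f₁ + f₂).
v_s = 344 × (97.3 − 60.4)/(97.3 + 60.4) = 344 × 36.9/157.7 ≈ 80 m/s.

80 m/s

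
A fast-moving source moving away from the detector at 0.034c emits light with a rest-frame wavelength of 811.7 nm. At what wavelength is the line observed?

Relativistic Doppler for wavelength: λ' = λ₀ · √((1 + β)/(1 − β)).
λ' = 811.7 × √(1.0340/0.9660) = 811.7 × 1.03460 ≈ 839.8 nm.

839.8 nm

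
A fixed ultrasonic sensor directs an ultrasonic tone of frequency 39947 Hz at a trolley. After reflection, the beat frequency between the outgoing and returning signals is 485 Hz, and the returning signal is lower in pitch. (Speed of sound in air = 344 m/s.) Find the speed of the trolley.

Double Doppler shift off a moving reflector: f₂ = f₀ · (v + u)/(v − u) (u > 0 toward emitter).
Returning signal is lower, so f₂ = f₀ − Δf = 39947 − 485 = 39462 Hz.
Rearranging, u = v · (f₂ − f₀)/(f₂ + f₀) = 344 × -485/79409 ≈ -2.10 m/s.
So the trolley is moving at 2.10 m/s away from the emitter.

2.10 m/s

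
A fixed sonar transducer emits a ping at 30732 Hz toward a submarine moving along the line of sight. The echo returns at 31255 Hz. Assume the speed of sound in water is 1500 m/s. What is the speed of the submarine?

Double Doppler shift off a moving reflector: f₂ = f₀ · (v + u)/(v − u) (u > 0 toward emitter).
Rearranging, u = v · (f₂ − f₀)/(f₂ + f₀) = 1500 × 523/61987 ≈ 12.7 m/s.
So the submarine is moving at 12.7 m/s toward the emitter.

12.7 m/s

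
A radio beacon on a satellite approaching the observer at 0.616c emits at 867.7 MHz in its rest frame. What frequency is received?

1780.0 MHz

Relativistic Doppler for frequency: f' = f₀ · √((1 + β)/(1 − β)).
f' = 867.7 × √(1.6160/0.3840) = 867.7 × 2.05142 ≈ 1780.0 MHz.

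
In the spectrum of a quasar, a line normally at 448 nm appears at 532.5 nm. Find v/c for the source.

0.171

λ'/λ₀ = 1.1886 > 1 (redshift), so the source is receding.
λ'/λ₀ = √((1 + β)/(1 − β)) for a receding source ⇒ β = (r² − 1)/(r² + 1) with r = λ'/λ₀.
β = (1.4128 − 1)/(1.4128 + 1) ≈ 0.171.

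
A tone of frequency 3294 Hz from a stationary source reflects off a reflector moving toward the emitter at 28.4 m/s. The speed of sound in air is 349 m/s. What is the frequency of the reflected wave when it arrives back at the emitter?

3878 Hz

The reflector first receives the wave as a moving observer: f₁ = f₀ · (v + u)/v = 3294 × (349 + 28.4)/349 ≈ 3562 Hz.
The reflection then acts as a moving source: f₂ = f₁ · v/(v − u) ≈ 3878 Hz.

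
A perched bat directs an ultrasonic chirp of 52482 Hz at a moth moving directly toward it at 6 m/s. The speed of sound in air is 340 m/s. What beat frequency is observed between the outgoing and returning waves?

1886 Hz

At the moth (a moving observer), f₁ = f₀ · (v + u)/v = 52482 × 346/340 ≈ 53408 Hz.
On reflection it acts as a source moving toward the stationary detector: f₂ = f₁ · v/(v − u) = 53408 × 340/334 ≈ 54368 Hz.
Beat frequency: |f₂ − f₀| = 2u·f₀/(v − u) = 2 × 6 × 52482/334 ≈ 1886 Hz.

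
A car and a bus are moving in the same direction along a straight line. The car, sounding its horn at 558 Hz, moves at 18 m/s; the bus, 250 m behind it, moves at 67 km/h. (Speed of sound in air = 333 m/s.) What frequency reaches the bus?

559 Hz

67 km/h = 18.61 m/s.
The bus is behind, so the car is moving away from it while the bus is moving toward the car.
With source receding and observer approaching, f' = f · (v + v_o)/(v + v_s).
f' = 558 × (333 + 18.61)/(333 + 18) = 558 × 351.61/351 ≈ 559 Hz.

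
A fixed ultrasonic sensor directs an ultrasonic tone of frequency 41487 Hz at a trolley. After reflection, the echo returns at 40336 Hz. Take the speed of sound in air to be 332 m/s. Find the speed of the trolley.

Double Doppler shift off a moving reflector: f₂ = f₀ · (v + u)/(v − u) (u > 0 toward emitter).
Rearranging, u = v · (f₂ − f₀)/(f₂ + f₀) = 332 × -1151/81823 ≈ -4.7 m/s.
So the trolley is moving at 4.7 m/s away from the emitter.

4.7 m/s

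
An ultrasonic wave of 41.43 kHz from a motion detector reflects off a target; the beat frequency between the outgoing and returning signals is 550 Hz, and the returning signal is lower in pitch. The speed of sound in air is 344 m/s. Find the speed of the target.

2.30 m/s

Double Doppler shift off a moving reflector: f₂ = f₀ · (v + u)/(v − u) (u > 0 toward emitter).
Returning signal is lower, so f₂ = f₀ − Δf = 41430 − 550 = 40880 Hz.
Rearranging, u = v · (f₂ − f₀)/(f₂ + f₀) = 344 × -550/82310 ≈ -2.30 m/s.
So the target is moving at 2.30 m/s away from the emitter.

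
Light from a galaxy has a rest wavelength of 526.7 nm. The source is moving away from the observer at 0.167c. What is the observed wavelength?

Relativistic Doppler for wavelength: λ' = λ₀ · √((1 + β)/(1 − β)).
λ' = 526.7 × √(1.1670/0.8330) = 526.7 × 1.18362 ≈ 623.4 nm.

623.4 nm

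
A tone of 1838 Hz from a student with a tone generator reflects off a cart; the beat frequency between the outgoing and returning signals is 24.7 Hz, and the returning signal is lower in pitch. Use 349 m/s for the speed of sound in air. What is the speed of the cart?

2.36 m/s

Double Doppler shift off a moving reflector: f₂ = f₀ · (v + u)/(v − u) (u > 0 toward emitter).
Returning signal is lower, so f₂ = f₀ − Δf = 1838 − 24.7 = 1813.3 Hz.
Rearranging, u = v · (f₂ − f₀)/(f₂ + f₀) = 349 × -24.7/3651.3 ≈ -2.36 m/s.
So the cart is moving at 2.36 m/s away from the emitter.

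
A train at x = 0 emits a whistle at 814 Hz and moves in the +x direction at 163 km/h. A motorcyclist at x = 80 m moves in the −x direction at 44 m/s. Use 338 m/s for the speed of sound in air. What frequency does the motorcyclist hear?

163 km/h = 45.28 m/s.
The observer lies on the +x side, so the source is heading toward the observer and the observer is heading toward the source.
General Doppler shift: f' = f · (v + v_o)/(v − v_s).
f' = 814 × (338 + 44)/(338 − 45.28) = 814 × 382/292.72 ≈ 1062 Hz.

1062 Hz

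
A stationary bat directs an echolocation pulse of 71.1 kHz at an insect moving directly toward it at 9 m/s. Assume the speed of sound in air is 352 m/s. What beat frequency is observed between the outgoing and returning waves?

3731 Hz

The insect first receives the wave as a moving observer: f₁ = f₀ · (v + u)/v = 71.1 × (352 + 9)/352 ≈ 72.92 kHz.
The reflection then acts as a moving source: f₂ = f₁ · v/(v − u) ≈ 74.83 kHz.
Equivalently f₂ = f₀ · (v + u)/(v − u).
Beat frequency (with f₀ = 71100 Hz): |f₂ − f₀| = 2u·f₀/(v − u) = 2 × 9 × 71100/343 ≈ 3731 Hz.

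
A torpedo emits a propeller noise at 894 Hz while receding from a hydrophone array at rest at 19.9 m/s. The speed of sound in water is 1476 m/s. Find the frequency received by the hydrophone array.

882 Hz

With the source moving away from a stationary observer, f' = f · v/(v + v_s).
f' = 894 × 1476/(1476 + 19.9) = 894 × 1476/1496 ≈ 882 Hz.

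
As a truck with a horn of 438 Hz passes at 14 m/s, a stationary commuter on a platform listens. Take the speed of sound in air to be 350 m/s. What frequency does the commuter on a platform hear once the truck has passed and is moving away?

Receding: f₂ = f · v/(v + v_s) = 438 × 350/364 ≈ 421 Hz.

421 Hz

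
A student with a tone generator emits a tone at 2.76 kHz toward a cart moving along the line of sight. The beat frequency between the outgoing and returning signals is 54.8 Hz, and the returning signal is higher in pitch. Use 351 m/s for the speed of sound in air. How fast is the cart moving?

Double Doppler shift off a moving reflector: f₂ = f₀ · (v + u)/(v − u) (u > 0 toward emitter).
Returning signal is higher, so f₂ = f₀ + Δf = 2760 + 54.8 = 2814.8 Hz.
Rearranging, u = v · (f₂ − f₀)/(f₂ + f₀) = 351 × 54.8/5574.8 ≈ 3.5 m/s.
So the cart is moving at 3.5 m/s toward the emitter.

3.5 m/s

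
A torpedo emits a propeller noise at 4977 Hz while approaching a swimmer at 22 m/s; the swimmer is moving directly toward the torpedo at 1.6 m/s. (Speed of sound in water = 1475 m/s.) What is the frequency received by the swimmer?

5058 Hz

General Doppler shift: f' = f · (v + v_o)/(v − v_s).
f' = 4977 × (1475 + 1.6)/(1475 − 22) = 4977 × 1476.6/1453 ≈ 5058 Hz.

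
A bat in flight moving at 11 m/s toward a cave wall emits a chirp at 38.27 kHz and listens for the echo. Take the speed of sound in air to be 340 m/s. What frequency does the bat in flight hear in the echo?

40.8 kHz

The cave wall receives the sound from a moving source: f₁ = f₀ · v/(v − v_e) = 38.27 × 340/329 ≈ 39.5 kHz.
On the return leg the bat in flight is a moving observer: f₂ = f₁ · (v + v_e)/v = 39.5 × 351/340 ≈ 40.8 kHz.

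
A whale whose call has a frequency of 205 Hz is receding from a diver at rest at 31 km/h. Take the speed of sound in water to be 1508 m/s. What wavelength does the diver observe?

7.40 m

31 km/h = 8.611 m/s.
With the source moving away from a stationary observer, f' = f · v/(v + v_s).
f' = 205 × 1508/(1508 + 8.611) ≈ 204 Hz.
λ' = v/f' = 1508/203.836 ≈ 7.40 m.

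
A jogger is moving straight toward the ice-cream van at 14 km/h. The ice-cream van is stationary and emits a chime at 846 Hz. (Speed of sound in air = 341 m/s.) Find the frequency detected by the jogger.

14 km/h = 3.889 m/s.
Moving observer, stationary source: f' = f · (v + v_o)/v.
f' = 846 × (341 + 3.889)/341 = 846 × 344.89/341 ≈ 856 Hz.

856 Hz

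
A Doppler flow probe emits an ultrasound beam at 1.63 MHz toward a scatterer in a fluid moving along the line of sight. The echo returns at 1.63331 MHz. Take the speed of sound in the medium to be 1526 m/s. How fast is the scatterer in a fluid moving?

1.55 m/s

Double Doppler shift off a moving reflector: f₂ = f₀ · (v + u)/(v − u) (u > 0 toward emitter).
Rearranging, u = v · (f₂ − f₀)/(f₂ + f₀) = 1526 × 0.00331/3.26331 ≈ 1.55 m/s.
So the scatterer in a fluid is moving at 1.55 m/s toward the emitter.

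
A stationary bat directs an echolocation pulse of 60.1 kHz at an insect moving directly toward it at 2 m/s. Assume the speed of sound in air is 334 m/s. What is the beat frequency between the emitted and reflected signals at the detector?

The insect first receives the wave as a moving observer: f₁ = f₀ · (v + u)/v = 60.1 × (334 + 2)/334 ≈ 60.460 kHz.
On reflection it acts as a source moving toward the stationary detector: f₂ = f₁ · v/(v − u) = 60.460 × 334/332 ≈ 60.824 kHz.
Equivalently f₂ = f₀ · (v + u)/(v − u).
Beat frequency (with f₀ = 60100 Hz): |f₂ − f₀| = 2u·f₀/(v − u) = 2 × 2 × 60100/332 ≈ 724 Hz.

724 Hz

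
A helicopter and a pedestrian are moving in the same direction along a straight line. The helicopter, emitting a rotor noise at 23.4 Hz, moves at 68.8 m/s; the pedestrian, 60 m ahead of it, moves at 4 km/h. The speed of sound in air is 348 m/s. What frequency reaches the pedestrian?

4 km/h = 1.111 m/s.
The pedestrian is ahead, so the helicopter is moving toward it while the pedestrian is moving away from the helicopter.
With source approaching and observer receding, f' = f · (v − v_o)/(v − v_s).
f' = 23.4 × (348 − 1.111)/(348 − 68.8) = 23.4 × 346.89/279.2 ≈ 29.1 Hz.

29.1 Hz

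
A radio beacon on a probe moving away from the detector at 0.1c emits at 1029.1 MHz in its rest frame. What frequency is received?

930.9 MHz

Relativistic Doppler for frequency: f' = f₀ · √((1 − β)/(1 + β)).
f' = 1029.1 × √(0.9000/1.1000) = 1029.1 × 0.90453 ≈ 930.9 MHz.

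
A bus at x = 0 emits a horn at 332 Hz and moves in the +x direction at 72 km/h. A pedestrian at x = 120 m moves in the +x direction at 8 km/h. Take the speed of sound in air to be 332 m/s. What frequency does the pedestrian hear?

72 km/h = 20 m/s; 8 km/h = 2.222 m/s.
The observer lies on the +x side, so the source is heading toward the observer and the observer is heading away from the source.
Both move, so f' = f · (v − v_o)/(v − v_s).
f' = 332 × (332 − 2.222)/(332 − 20) = 332 × 329.78/312 ≈ 351 Hz.

351 Hz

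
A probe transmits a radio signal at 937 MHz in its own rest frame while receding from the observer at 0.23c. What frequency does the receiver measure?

741.4 MHz

Relativistic Doppler for frequency: f' = f₀ · √((1 − β)/(1 + β)).
f' = 937 × √(0.7700/1.2300) = 937 × 0.79121 ≈ 741.4 MHz.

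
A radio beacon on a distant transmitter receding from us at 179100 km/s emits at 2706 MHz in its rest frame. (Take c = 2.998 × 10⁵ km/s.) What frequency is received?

β = v/c = 179100/299800 = 0.5974.
Relativistic Doppler for frequency: f' = f₀ · √((1 − β)/(1 + β)).
f' = 2706 × √(0.4026/1.5974) = 2706 × 0.50203 ≈ 1358.5 MHz.

1358.5 MHz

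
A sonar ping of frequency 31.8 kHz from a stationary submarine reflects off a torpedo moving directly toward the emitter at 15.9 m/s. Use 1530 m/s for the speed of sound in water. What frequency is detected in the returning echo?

32.5 kHz

The torpedo first receives the wave as a moving observer: f₁ = f₀ · (v + u)/v = 31.8 × (1530 + 15.9)/1530 ≈ 32.1 kHz.
The reflection then acts as a moving source: f₂ = f₁ · v/(v − u) ≈ 32.5 kHz.
Equivalently f₂ = f₀ · (v + u)/(v − u).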